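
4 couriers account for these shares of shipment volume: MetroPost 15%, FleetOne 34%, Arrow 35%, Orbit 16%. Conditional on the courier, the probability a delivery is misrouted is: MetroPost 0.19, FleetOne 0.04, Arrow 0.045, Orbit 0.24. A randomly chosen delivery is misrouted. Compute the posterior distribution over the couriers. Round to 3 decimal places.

MetroPost 0.296, FleetOne 0.141, Arrow 0.164, Orbit 0.399

Prior × likelihood for each hypothesis:
  MetroPost: 0.15 × 0.19 = 0.0285
  FleetOne: 0.34 × 0.04 = 0.0136
  Arrow: 0.35 × 0.045 = 0.01575
  Orbit: 0.16 × 0.24 = 0.0384
Total = 0.09625.
P(MetroPost | misrouted) = 0.0285/0.09625 ≈ 0.296
P(FleetOne | misrouted) = 0.0136/0.09625 ≈ 0.141
P(Arrow | misrouted) = 0.01575/0.09625 ≈ 0.164
P(Orbit | misrouted) = 0.0384/0.09625 ≈ 0.399
(Check: 0.296+0.141+0.164+0.399 = 1.000.)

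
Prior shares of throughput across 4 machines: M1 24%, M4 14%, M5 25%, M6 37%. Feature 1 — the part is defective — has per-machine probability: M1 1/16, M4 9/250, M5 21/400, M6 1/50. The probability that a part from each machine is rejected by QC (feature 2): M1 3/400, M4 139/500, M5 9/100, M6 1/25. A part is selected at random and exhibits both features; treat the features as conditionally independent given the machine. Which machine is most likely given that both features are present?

M4

Unnormalized posteriors (prior × likelihood):
  M1: 0.24 × 0.0625 × 0.0075 = 0.0001125
  M4: 0.14 × 0.036 × 0.278 = 0.00140112
  M5: 0.25 × 0.0525 × 0.09 = 0.00118125
  M6: 0.37 × 0.02 × 0.04 = 0.000296
Sum = 0.00299087.
Largest term belongs to M4, so M4 is most probable.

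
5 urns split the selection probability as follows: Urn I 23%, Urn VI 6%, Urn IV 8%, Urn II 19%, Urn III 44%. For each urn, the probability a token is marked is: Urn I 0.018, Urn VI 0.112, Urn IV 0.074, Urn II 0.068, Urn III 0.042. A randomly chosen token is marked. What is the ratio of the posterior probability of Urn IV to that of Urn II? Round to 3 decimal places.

0.458

By Bayes' rule, posterior ∝ prior × likelihood:
  Urn I: 0.23 × 0.018 = 0.00414
  Urn VI: 0.06 × 0.112 = 0.00672
  Urn IV: 0.08 × 0.074 = 0.00592
  Urn II: 0.19 × 0.068 = 0.01292
  Urn III: 0.44 × 0.042 = 0.01848
Normalizing constant = 0.04818.
The ratio is 0.00592 / 0.01292 (the normalizer cancels) = 0.458.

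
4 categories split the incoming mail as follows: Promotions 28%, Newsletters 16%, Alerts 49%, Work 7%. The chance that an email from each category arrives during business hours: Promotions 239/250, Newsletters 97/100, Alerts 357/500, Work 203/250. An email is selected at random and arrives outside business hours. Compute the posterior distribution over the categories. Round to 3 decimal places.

Promotions 0.072, Newsletters 0.028, Alerts 0.822, Work 0.077

Taking complements, P(off-hours | each) = Promotions 0.044, Newsletters 0.03, Alerts 0.286, Work 0.188.
Compute prior × likelihood for every hypothesis:
  Promotions: 0.28 × 0.044 = 0.01232
  Newsletters: 0.16 × 0.03 = 0.0048
  Alerts: 0.49 × 0.286 = 0.14014
  Work: 0.07 × 0.188 = 0.01316
Sum = 0.17042.
P(Promotions | off-hours) = 0.01232/0.17042 ≈ 0.072
P(Newsletters | off-hours) = 0.0048/0.17042 ≈ 0.028
P(Alerts | off-hours) = 0.14014/0.17042 ≈ 0.822
P(Work | off-hours) = 0.01316/0.17042 ≈ 0.077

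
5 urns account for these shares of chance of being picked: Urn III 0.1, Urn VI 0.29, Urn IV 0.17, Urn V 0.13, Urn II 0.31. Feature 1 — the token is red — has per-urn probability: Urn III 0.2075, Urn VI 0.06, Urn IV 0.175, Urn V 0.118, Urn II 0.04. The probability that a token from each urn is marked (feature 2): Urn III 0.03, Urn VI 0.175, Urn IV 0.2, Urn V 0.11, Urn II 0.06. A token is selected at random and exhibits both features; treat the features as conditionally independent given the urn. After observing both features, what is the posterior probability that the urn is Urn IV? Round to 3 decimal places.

By Bayes' rule, posterior ∝ prior × likelihood:
  Urn III: 0.1 × 0.2075 × 0.03 = 0.0006225
  Urn VI: 0.29 × 0.06 × 0.175 = 0.003045
  Urn IV: 0.17 × 0.175 × 0.2 = 0.00595
  Urn V: 0.13 × 0.118 × 0.11 = 0.0016874
  Urn II: 0.31 × 0.04 × 0.06 = 0.000744
Normalizing constant = 0.0120489.
P(Urn IV | evidence) = 0.00595 / 0.0120489 ≈ 0.494.

0.494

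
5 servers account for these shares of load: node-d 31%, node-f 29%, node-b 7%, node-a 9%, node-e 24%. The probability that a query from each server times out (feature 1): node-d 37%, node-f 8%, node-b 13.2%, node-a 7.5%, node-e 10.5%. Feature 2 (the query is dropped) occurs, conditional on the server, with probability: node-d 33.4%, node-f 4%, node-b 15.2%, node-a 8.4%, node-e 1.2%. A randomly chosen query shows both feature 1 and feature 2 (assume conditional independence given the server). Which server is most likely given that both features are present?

By Bayes' rule, posterior ∝ prior × likelihood:
  node-d: 0.31 × 0.37 × 0.334 = 0.0383098
  node-f: 0.29 × 0.08 × 0.04 = 0.000928
  node-b: 0.07 × 0.132 × 0.152 = 0.00140448
  node-a: 0.09 × 0.075 × 0.084 = 0.000567
  node-e: 0.24 × 0.105 × 0.012 = 0.0003024
Total = 0.04151168.
Largest term belongs to node-d, so node-d is most probable.

node-d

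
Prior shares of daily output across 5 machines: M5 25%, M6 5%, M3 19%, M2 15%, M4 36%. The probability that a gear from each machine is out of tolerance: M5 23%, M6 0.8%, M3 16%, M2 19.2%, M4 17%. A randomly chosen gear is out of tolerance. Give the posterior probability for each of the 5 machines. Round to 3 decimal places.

By Bayes' rule, posterior ∝ prior × likelihood:
  M5: 0.25 × 0.23 = 0.0575
  M6: 0.05 × 0.008 = 0.0004
  M3: 0.19 × 0.16 = 0.0304
  M2: 0.15 × 0.192 = 0.0288
  M4: 0.36 × 0.17 = 0.0612
Total = 0.1783.
P(M5 | oversize) = 0.0575/0.1783 ≈ 0.322
P(M6 | oversize) = 0.0004/0.1783 ≈ 0.002
P(M3 | oversize) = 0.0304/0.1783 ≈ 0.170
P(M2 | oversize) = 0.0288/0.1783 ≈ 0.162
P(M4 | oversize) = 0.0612/0.1783 ≈ 0.343

M5 0.322, M6 0.002, M3 0.170, M2 0.162, M4 0.343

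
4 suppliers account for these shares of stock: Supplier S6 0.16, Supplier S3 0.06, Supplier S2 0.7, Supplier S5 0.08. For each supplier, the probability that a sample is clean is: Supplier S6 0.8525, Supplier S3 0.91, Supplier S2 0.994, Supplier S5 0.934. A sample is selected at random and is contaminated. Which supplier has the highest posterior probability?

Taking complements, P(contaminated | each) = Supplier S6 0.1475, Supplier S3 0.09, Supplier S2 0.006, Supplier S5 0.066.
By Bayes' rule, posterior ∝ prior × likelihood:
  Supplier S6: 0.16 × 0.1475 = 0.0236
  Supplier S3: 0.06 × 0.09 = 0.0054
  Supplier S2: 0.7 × 0.006 = 0.0042
  Supplier S5: 0.08 × 0.066 = 0.00528
Total = 0.03848.
Largest term belongs to Supplier S6, so Supplier S6 is most probable.

Supplier S6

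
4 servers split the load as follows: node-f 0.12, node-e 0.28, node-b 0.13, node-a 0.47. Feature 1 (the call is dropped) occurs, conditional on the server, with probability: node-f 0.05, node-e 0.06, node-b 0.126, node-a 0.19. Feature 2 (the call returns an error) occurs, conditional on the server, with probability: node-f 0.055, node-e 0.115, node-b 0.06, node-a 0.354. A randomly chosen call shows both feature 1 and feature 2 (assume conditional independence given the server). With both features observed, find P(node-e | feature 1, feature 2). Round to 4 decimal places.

0.0554

Compute prior × likelihood for every hypothesis:
  node-f: 0.12 × 0.05 × 0.055 = 0.00033
  node-e: 0.28 × 0.06 × 0.115 = 0.001932
  node-b: 0.13 × 0.126 × 0.06 = 0.0009828
  node-a: 0.47 × 0.19 × 0.354 = 0.0316122
Normalizing constant = 0.034857.
P(node-e | evidence) = 0.001932 / 0.034857 ≈ 0.0554.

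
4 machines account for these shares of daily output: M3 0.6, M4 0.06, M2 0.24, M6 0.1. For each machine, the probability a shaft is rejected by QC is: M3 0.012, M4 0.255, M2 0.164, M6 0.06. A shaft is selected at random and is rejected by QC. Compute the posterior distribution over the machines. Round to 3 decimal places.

M3 0.106, M4 0.225, M2 0.580, M6 0.088

By Bayes' rule, posterior ∝ prior × likelihood:
  M3: 0.6 × 0.012 = 0.0072
  M4: 0.06 × 0.255 = 0.0153
  M2: 0.24 × 0.164 = 0.03936
  M6: 0.1 × 0.06 = 0.006
Total = 0.06786.
P(M3 | rejected) = 0.0072/0.06786 ≈ 0.106
P(M4 | rejected) = 0.0153/0.06786 ≈ 0.225
P(M2 | rejected) = 0.03936/0.06786 ≈ 0.580
P(M6 | rejected) = 0.006/0.06786 ≈ 0.088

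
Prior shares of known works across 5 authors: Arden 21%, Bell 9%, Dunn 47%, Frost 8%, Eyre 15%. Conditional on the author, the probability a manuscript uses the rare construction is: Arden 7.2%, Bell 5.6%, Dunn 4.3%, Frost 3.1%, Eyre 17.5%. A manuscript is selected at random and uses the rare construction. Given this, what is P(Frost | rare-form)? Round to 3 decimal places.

Compute prior × likelihood for every hypothesis:
  Arden: 0.21 × 0.072 = 0.01512
  Bell: 0.09 × 0.056 = 0.00504
  Dunn: 0.47 × 0.043 = 0.02021
  Frost: 0.08 × 0.031 = 0.00248
  Eyre: 0.15 × 0.175 = 0.02625
Normalizing constant = 0.0691.
P(Frost | evidence) = 0.00248 / 0.0691 ≈ 0.036.

0.036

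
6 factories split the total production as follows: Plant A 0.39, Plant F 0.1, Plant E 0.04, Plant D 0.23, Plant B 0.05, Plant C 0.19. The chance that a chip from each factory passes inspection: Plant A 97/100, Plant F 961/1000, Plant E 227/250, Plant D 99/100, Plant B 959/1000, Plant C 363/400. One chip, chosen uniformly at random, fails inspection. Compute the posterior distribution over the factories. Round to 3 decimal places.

Plant A 0.284, Plant F 0.095, Plant E 0.089, Plant D 0.056, Plant B 0.050, Plant C 0.427

Taking complements, P(nonconforming | each) = Plant A 0.03, Plant F 0.039, Plant E 0.092, Plant D 0.01, Plant B 0.041, Plant C 0.0925.
Compute prior × likelihood for every hypothesis:
  Plant A: 0.39 × 0.03 = 0.0117
  Plant F: 0.1 × 0.039 = 0.0039
  Plant E: 0.04 × 0.092 = 0.00368
  Plant D: 0.23 × 0.01 = 0.0023
  Plant B: 0.05 × 0.041 = 0.00205
  Plant C: 0.19 × 0.0925 = 0.017575
Normalizing constant = 0.041205.
P(Plant A | nonconforming) = 0.0117/0.041205 ≈ 0.284
P(Plant F | nonconforming) = 0.0039/0.041205 ≈ 0.095
P(Plant E | nonconforming) = 0.00368/0.041205 ≈ 0.089
P(Plant D | nonconforming) = 0.0023/0.041205 ≈ 0.056
P(Plant B | nonconforming) = 0.00205/0.041205 ≈ 0.050
P(Plant C | nonconforming) = 0.017575/0.041205 ≈ 0.427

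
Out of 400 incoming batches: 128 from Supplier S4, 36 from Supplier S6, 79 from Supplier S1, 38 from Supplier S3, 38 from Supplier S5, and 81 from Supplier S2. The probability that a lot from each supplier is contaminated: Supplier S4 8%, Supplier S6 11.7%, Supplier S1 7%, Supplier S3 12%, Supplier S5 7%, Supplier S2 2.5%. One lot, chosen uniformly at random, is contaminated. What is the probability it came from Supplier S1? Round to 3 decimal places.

0.189

By Bayes' rule, posterior ∝ prior × likelihood:
  Supplier S4: 0.32 × 0.08 = 0.0256
  Supplier S6: 0.09 × 0.117 = 0.01053
  Supplier S1: 0.1975 × 0.07 = 0.013825
  Supplier S3: 0.095 × 0.12 = 0.0114
  Supplier S5: 0.095 × 0.07 = 0.00665
  Supplier S2: 0.2025 × 0.025 = 0.0050625
Total = 0.0730675.
P(Supplier S1 | evidence) = 0.013825 / 0.0730675 ≈ 0.189.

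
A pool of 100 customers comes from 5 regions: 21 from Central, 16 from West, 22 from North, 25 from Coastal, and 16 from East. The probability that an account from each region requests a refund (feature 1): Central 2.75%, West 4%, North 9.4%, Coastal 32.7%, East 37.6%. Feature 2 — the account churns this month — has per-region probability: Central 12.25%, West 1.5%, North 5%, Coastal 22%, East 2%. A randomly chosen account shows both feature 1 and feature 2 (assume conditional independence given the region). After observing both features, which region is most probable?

Coastal

By Bayes' rule, posterior ∝ prior × likelihood:
  Central: 0.21 × 0.0275 × 0.1225 = 0.0007074375
  West: 0.16 × 0.04 × 0.015 = 0.000096
  North: 0.22 × 0.094 × 0.05 = 0.001034
  Coastal: 0.25 × 0.327 × 0.22 = 0.017985
  East: 0.16 × 0.376 × 0.02 = 0.0012032
Normalizing constant = 0.0210256375.
Largest term belongs to Coastal, so Coastal is most probable.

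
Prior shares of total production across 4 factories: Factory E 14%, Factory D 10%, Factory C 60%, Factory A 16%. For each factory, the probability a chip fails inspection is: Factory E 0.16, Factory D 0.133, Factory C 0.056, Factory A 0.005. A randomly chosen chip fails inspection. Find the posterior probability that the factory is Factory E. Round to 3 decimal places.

0.320

Compute prior × likelihood for every hypothesis:
  Factory E: 0.14 × 0.16 = 0.0224
  Factory D: 0.1 × 0.133 = 0.0133
  Factory C: 0.6 × 0.056 = 0.0336
  Factory A: 0.16 × 0.005 = 0.0008
Normalizing constant = 0.0701.
P(Factory E | evidence) = 0.0224 / 0.0701 ≈ 0.320.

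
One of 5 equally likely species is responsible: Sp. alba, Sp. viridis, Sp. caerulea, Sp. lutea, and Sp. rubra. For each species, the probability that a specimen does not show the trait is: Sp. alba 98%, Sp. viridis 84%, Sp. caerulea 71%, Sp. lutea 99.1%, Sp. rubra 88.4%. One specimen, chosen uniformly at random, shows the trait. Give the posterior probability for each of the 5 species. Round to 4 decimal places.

Sp. alba 0.0336, Sp. viridis 0.2689, Sp. caerulea 0.4874, Sp. lutea 0.0151, Sp. rubra 0.1950

Taking complements, P(trait | each) = Sp. alba 0.02, Sp. viridis 0.16, Sp. caerulea 0.29, Sp. lutea 0.009, Sp. rubra 0.116.
With a uniform prior (1/5 each), posterior ∝ likelihood:
  Sp. alba: 0.02
  Sp. viridis: 0.16
  Sp. caerulea: 0.29
  Sp. lutea: 0.009
  Sp. rubra: 0.116
Sum = 0.595.
P(Sp. alba | trait) = 0.02/0.595 ≈ 0.0336
P(Sp. viridis | trait) = 0.16/0.595 ≈ 0.2689
P(Sp. caerulea | trait) = 0.29/0.595 ≈ 0.4874
P(Sp. lutea | trait) = 0.009/0.595 ≈ 0.0151
P(Sp. rubra | trait) = 0.116/0.595 ≈ 0.1950
(Check: 0.0336+0.2689+0.4874+0.0151+0.1950 = 1.0000.)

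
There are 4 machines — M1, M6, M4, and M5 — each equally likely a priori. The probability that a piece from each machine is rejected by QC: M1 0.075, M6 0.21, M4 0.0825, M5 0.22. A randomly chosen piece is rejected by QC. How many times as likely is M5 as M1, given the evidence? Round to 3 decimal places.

Since the prior is uniform, the posterior is proportional to the likelihood:
  M1: 0.075
  M6: 0.21
  M4: 0.0825
  M5: 0.22
Sum = 0.5875.
The ratio is 0.22 / 0.075 (the normalizer cancels) = 2.933.

2.933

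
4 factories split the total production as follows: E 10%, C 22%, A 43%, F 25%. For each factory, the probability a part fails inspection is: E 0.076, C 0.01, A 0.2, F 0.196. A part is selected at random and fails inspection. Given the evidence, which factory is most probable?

Compute prior × likelihood for every hypothesis:
  E: 0.1 × 0.076 = 0.0076
  C: 0.22 × 0.01 = 0.0022
  A: 0.43 × 0.2 = 0.086
  F: 0.25 × 0.196 = 0.049
Normalizing constant = 0.1448.
Largest term belongs to A, so A is most probable.

A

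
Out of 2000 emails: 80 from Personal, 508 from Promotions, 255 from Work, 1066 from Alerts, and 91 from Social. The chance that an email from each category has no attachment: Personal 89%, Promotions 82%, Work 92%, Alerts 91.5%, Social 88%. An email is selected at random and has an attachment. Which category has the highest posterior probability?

Promotions

Taking complements, P(attachment | each) = Personal 0.11, Promotions 0.18, Work 0.08, Alerts 0.085, Social 0.12.
Unnormalized posteriors (prior × likelihood):
  Personal: 0.04 × 0.11 = 0.0044
  Promotions: 0.254 × 0.18 = 0.04572
  Work: 0.1275 × 0.08 = 0.0102
  Alerts: 0.533 × 0.085 = 0.045305
  Social: 0.0455 × 0.12 = 0.00546
Total = 0.111085.
Largest term belongs to Promotions, so Promotions is most probable.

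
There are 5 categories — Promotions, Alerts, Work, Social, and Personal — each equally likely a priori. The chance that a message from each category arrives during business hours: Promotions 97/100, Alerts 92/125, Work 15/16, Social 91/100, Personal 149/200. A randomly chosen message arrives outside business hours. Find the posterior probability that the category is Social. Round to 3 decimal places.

Taking complements, P(off-hours | each) = Promotions 0.03, Alerts 0.264, Work 0.0625, Social 0.09, Personal 0.255.
Since the prior is uniform, the posterior is proportional to the likelihood:
  Promotions: 0.03
  Alerts: 0.264
  Work: 0.0625
  Social: 0.09
  Personal: 0.255
Sum = 0.7015.
P(Social | evidence) = 0.09 / 0.7015 ≈ 0.128.

0.128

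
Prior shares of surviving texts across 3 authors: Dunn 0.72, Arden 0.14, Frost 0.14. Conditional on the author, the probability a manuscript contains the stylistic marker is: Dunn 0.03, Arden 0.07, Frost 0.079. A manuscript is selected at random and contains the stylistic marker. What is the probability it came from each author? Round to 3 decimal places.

Dunn 0.509, Arden 0.231, Frost 0.260

Compute prior × likelihood for every hypothesis:
  Dunn: 0.72 × 0.03 = 0.0216
  Arden: 0.14 × 0.07 = 0.0098
  Frost: 0.14 × 0.079 = 0.01106
Total = 0.04246.
P(Dunn | marker) = 0.0216/0.04246 ≈ 0.509
P(Arden | marker) = 0.0098/0.04246 ≈ 0.231
P(Frost | marker) = 0.01106/0.04246 ≈ 0.260
(Check: 0.509+0.231+0.260 = 1.000.)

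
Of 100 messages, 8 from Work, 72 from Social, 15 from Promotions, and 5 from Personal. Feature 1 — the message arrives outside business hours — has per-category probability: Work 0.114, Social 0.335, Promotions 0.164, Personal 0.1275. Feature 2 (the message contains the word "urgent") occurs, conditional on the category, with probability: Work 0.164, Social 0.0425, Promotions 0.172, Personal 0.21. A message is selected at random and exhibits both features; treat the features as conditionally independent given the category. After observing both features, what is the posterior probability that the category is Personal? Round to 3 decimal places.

By Bayes' rule, posterior ∝ prior × likelihood:
  Work: 0.08 × 0.114 × 0.164 = 0.00149568
  Social: 0.72 × 0.335 × 0.0425 = 0.010251
  Promotions: 0.15 × 0.164 × 0.172 = 0.0042312
  Personal: 0.05 × 0.1275 × 0.21 = 0.00133875
Total = 0.01731663.
P(Personal | evidence) = 0.00133875 / 0.01731663 ≈ 0.077.

0.077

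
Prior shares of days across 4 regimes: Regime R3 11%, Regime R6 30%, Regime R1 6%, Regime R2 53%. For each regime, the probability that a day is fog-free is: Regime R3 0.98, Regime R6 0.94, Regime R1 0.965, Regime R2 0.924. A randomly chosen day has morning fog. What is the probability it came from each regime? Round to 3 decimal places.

Regime R3 0.035, Regime R6 0.288, Regime R1 0.034, Regime R2 0.644

Taking complements, P(fog | each) = Regime R3 0.02, Regime R6 0.06, Regime R1 0.035, Regime R2 0.076.
Prior × likelihood for each hypothesis:
  Regime R3: 0.11 × 0.02 = 0.0022
  Regime R6: 0.3 × 0.06 = 0.018
  Regime R1: 0.06 × 0.035 = 0.0021
  Regime R2: 0.53 × 0.076 = 0.04028
Normalizing constant = 0.06258.
P(Regime R3 | fog) = 0.0022/0.06258 ≈ 0.035
P(Regime R6 | fog) = 0.018/0.06258 ≈ 0.288
P(Regime R1 | fog) = 0.0021/0.06258 ≈ 0.034
P(Regime R2 | fog) = 0.04028/0.06258 ≈ 0.644
(Check: 0.035+0.288+0.034+0.644 = 1.001.)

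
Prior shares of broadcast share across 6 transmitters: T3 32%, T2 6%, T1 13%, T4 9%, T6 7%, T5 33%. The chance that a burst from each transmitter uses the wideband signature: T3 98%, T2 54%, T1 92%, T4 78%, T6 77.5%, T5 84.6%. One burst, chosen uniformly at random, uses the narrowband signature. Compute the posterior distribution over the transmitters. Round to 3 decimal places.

T3 0.049, T2 0.211, T1 0.080, T4 0.151, T6 0.120, T5 0.389

Taking complements, P(narrowband | each) = T3 0.02, T2 0.46, T1 0.08, T4 0.22, T6 0.225, T5 0.154.
Unnormalized posteriors (prior × likelihood):
  T3: 0.32 × 0.02 = 0.0064
  T2: 0.06 × 0.46 = 0.0276
  T1: 0.13 × 0.08 = 0.0104
  T4: 0.09 × 0.22 = 0.0198
  T6: 0.07 × 0.225 = 0.01575
  T5: 0.33 × 0.154 = 0.05082
Sum = 0.13077.
P(T3 | narrowband) = 0.0064/0.13077 ≈ 0.049
P(T2 | narrowband) = 0.0276/0.13077 ≈ 0.211
P(T1 | narrowband) = 0.0104/0.13077 ≈ 0.080
P(T4 | narrowband) = 0.0198/0.13077 ≈ 0.151
P(T6 | narrowband) = 0.01575/0.13077 ≈ 0.120
P(T5 | narrowband) = 0.05082/0.13077 ≈ 0.389
(Check: 0.049+0.211+0.080+0.151+0.120+0.389 = 1.000.)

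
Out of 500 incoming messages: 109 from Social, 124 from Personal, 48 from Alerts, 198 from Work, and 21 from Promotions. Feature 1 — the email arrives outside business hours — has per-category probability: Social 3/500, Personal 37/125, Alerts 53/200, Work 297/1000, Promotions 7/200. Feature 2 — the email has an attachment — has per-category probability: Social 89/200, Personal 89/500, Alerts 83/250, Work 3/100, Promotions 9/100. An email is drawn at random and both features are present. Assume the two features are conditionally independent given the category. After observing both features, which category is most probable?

Personal

Compute prior × likelihood for every hypothesis:
  Social: 0.218 × 0.006 × 0.445 = 0.00058206
  Personal: 0.248 × 0.296 × 0.178 = 0.013066624
  Alerts: 0.096 × 0.265 × 0.332 = 0.00844608
  Work: 0.396 × 0.297 × 0.03 = 0.00352836
  Promotions: 0.042 × 0.035 × 0.09 = 0.0001323
Normalizing constant = 0.025755424.
Largest term belongs to Personal, so Personal is most probable.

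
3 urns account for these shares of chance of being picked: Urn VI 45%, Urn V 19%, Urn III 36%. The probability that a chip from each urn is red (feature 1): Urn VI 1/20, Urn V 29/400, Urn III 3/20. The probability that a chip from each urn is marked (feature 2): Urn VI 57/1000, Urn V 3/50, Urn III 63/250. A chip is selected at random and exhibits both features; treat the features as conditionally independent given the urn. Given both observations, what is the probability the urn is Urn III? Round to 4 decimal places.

0.8658

Unnormalized posteriors (prior × likelihood):
  Urn VI: 0.45 × 0.05 × 0.057 = 0.0012825
  Urn V: 0.19 × 0.0725 × 0.06 = 0.0008265
  Urn III: 0.36 × 0.15 × 0.252 = 0.013608
Normalizing constant = 0.015717.
P(Urn III | evidence) = 0.013608 / 0.015717 ≈ 0.8658.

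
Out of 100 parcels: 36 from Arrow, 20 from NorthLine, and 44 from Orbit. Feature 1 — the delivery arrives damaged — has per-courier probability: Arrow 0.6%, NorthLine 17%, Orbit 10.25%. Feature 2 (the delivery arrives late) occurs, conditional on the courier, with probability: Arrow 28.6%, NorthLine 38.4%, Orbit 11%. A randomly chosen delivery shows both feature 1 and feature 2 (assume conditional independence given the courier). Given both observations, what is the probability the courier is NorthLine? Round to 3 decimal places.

Compute prior × likelihood for every hypothesis:
  Arrow: 0.36 × 0.006 × 0.286 = 0.00061776
  NorthLine: 0.2 × 0.17 × 0.384 = 0.013056
  Orbit: 0.44 × 0.1025 × 0.11 = 0.004961
Total = 0.01863476.
P(NorthLine | evidence) = 0.013056 / 0.01863476 ≈ 0.701.

0.701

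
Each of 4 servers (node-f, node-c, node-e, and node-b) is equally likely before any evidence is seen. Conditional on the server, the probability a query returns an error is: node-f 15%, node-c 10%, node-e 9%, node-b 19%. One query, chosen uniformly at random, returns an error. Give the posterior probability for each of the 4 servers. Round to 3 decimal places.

Since the prior is uniform, the posterior is proportional to the likelihood:
  node-f: 0.15
  node-c: 0.1
  node-e: 0.09
  node-b: 0.19
Sum = 0.53.
P(node-f | error) = 0.15/0.53 ≈ 0.283
P(node-c | error) = 0.1/0.53 ≈ 0.189
P(node-e | error) = 0.09/0.53 ≈ 0.170
P(node-b | error) = 0.19/0.53 ≈ 0.358
(Check: 0.283+0.189+0.170+0.358 = 1.000.)

node-f 0.283, node-c 0.189, node-e 0.170, node-b 0.358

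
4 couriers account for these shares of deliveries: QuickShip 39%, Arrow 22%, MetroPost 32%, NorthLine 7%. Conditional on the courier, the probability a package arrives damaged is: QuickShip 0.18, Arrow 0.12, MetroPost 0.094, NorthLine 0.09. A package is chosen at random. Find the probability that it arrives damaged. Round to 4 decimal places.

Compute prior × likelihood for every hypothesis:
  QuickShip: 0.39 × 0.18 = 0.0702
  Arrow: 0.22 × 0.12 = 0.0264
  MetroPost: 0.32 × 0.094 = 0.03008
  NorthLine: 0.07 × 0.09 = 0.0063
P(damaged) = 0.0702 + 0.0264 + 0.03008 + 0.0063 = 0.13298 → 0.1330.

0.1330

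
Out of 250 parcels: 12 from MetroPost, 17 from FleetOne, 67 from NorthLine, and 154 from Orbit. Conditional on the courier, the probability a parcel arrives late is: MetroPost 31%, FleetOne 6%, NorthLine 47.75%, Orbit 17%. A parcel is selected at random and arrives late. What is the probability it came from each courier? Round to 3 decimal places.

Unnormalized posteriors (prior × likelihood):
  MetroPost: 0.048 × 0.31 = 0.01488
  FleetOne: 0.068 × 0.06 = 0.00408
  NorthLine: 0.268 × 0.4775 = 0.12797
  Orbit: 0.616 × 0.17 = 0.10472
Sum = 0.25165.
P(MetroPost | late) = 0.01488/0.25165 ≈ 0.059
P(FleetOne | late) = 0.00408/0.25165 ≈ 0.016
P(NorthLine | late) = 0.12797/0.25165 ≈ 0.509
P(Orbit | late) = 0.10472/0.25165 ≈ 0.416
(Check: 0.059+0.016+0.509+0.416 = 1.000.)

MetroPost 0.059, FleetOne 0.016, NorthLine 0.509, Orbit 0.416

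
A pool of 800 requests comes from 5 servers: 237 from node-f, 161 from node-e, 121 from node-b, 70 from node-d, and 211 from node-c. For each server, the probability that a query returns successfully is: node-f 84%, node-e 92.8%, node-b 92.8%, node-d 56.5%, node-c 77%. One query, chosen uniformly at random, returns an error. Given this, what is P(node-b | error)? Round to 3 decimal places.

Taking complements, P(error | each) = node-f 0.16, node-e 0.072, node-b 0.072, node-d 0.435, node-c 0.23.
Compute prior × likelihood for every hypothesis:
  node-f: 0.29625 × 0.16 = 0.0474
  node-e: 0.20125 × 0.072 = 0.01449
  node-b: 0.15125 × 0.072 = 0.01089
  node-d: 0.0875 × 0.435 = 0.0380625
  node-c: 0.26375 × 0.23 = 0.0606625
Sum = 0.171505.
P(node-b | evidence) = 0.01089 / 0.171505 ≈ 0.063.

0.063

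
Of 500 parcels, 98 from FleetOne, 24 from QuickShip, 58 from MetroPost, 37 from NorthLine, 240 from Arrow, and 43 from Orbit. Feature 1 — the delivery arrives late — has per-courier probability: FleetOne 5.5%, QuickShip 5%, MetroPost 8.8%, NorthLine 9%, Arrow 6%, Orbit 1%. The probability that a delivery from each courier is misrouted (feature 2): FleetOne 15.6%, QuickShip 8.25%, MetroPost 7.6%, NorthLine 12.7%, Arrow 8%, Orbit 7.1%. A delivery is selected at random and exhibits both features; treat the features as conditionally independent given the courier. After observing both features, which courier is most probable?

By Bayes' rule, posterior ∝ prior × likelihood:
  FleetOne: 0.196 × 0.055 × 0.156 = 0.00168168
  QuickShip: 0.048 × 0.05 × 0.0825 = 0.000198
  MetroPost: 0.116 × 0.088 × 0.076 = 0.000775808
  NorthLine: 0.074 × 0.09 × 0.127 = 0.00084582
  Arrow: 0.48 × 0.06 × 0.08 = 0.002304
  Orbit: 0.086 × 0.01 × 0.071 = 0.00006106
Normalizing constant = 0.005866368.
Largest term belongs to Arrow, so Arrow is most probable.

Arrow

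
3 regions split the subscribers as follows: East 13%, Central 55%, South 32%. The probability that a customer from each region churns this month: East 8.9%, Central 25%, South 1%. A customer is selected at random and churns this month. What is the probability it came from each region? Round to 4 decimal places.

East 0.0760, Central 0.9030, South 0.0210

Unnormalized posteriors (prior × likelihood):
  East: 0.13 × 0.089 = 0.01157
  Central: 0.55 × 0.25 = 0.1375
  South: 0.32 × 0.01 = 0.0032
Total = 0.15227.
P(East | churn) = 0.01157/0.15227 ≈ 0.0760
P(Central | churn) = 0.1375/0.15227 ≈ 0.9030
P(South | churn) = 0.0032/0.15227 ≈ 0.0210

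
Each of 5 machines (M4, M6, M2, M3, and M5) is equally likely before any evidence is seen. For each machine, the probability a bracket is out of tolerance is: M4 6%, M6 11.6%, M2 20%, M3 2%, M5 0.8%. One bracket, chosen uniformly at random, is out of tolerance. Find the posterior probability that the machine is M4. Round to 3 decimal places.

0.149

With a uniform prior (1/5 each), posterior ∝ likelihood:
  M4: 0.06
  M6: 0.116
  M2: 0.2
  M3: 0.02
  M5: 0.008
Normalizing constant = 0.404.
P(M4 | evidence) = 0.06 / 0.404 ≈ 0.149.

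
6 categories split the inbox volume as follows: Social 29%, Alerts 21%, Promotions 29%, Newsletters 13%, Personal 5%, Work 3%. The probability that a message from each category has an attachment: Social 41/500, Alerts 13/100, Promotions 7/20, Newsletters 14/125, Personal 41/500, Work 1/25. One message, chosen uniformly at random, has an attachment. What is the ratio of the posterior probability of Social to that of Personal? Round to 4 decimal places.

Compute prior × likelihood for every hypothesis:
  Social: 0.29 × 0.082 = 0.02378
  Alerts: 0.21 × 0.13 = 0.0273
  Promotions: 0.29 × 0.35 = 0.1015
  Newsletters: 0.13 × 0.112 = 0.01456
  Personal: 0.05 × 0.082 = 0.0041
  Work: 0.03 × 0.04 = 0.0012
Total = 0.17244.
The ratio is 0.02378 / 0.0041 (the normalizer cancels) = 5.8000.

5.8000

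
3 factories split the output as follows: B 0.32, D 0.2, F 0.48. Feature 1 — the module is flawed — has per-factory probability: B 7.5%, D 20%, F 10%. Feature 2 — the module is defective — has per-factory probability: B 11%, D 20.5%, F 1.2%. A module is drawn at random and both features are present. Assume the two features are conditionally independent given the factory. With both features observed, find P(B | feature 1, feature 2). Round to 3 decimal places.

Compute prior × likelihood for every hypothesis:
  B: 0.32 × 0.075 × 0.11 = 0.00264
  D: 0.2 × 0.2 × 0.205 = 0.0082
  F: 0.48 × 0.1 × 0.012 = 0.000576
Total = 0.011416.
P(B | evidence) = 0.00264 / 0.011416 ≈ 0.231.

0.231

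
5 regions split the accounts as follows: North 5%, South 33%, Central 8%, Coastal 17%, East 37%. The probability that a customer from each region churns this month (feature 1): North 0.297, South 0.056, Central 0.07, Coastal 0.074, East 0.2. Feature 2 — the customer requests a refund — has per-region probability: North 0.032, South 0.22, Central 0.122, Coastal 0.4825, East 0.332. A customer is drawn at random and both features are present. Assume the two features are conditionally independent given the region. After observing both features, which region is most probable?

East

Prior × likelihood for each hypothesis:
  North: 0.05 × 0.297 × 0.032 = 0.0004752
  South: 0.33 × 0.056 × 0.22 = 0.0040656
  Central: 0.08 × 0.07 × 0.122 = 0.0006832
  Coastal: 0.17 × 0.074 × 0.4825 = 0.00606985
  East: 0.37 × 0.2 × 0.332 = 0.024568
Normalizing constant = 0.03586185.
Largest term belongs to East, so East is most probable.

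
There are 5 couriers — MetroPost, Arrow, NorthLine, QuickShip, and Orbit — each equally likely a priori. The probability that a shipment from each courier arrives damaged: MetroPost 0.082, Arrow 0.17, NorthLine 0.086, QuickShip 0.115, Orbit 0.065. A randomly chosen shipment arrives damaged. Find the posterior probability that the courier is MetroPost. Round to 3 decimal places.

0.158

Since the prior is uniform, the posterior is proportional to the likelihood:
  MetroPost: 0.082
  Arrow: 0.17
  NorthLine: 0.086
  QuickShip: 0.115
  Orbit: 0.065
Normalizing constant = 0.518.
P(MetroPost | evidence) = 0.082 / 0.518 ≈ 0.158.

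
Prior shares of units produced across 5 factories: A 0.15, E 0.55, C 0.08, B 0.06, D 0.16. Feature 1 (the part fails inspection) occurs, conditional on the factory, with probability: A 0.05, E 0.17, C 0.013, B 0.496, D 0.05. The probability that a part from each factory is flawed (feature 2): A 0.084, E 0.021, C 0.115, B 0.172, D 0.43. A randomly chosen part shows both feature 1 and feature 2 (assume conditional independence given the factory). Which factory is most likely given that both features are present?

Unnormalized posteriors (prior × likelihood):
  A: 0.15 × 0.05 × 0.084 = 0.00063
  E: 0.55 × 0.17 × 0.021 = 0.0019635
  C: 0.08 × 0.013 × 0.115 = 0.0001196
  B: 0.06 × 0.496 × 0.172 = 0.00511872
  D: 0.16 × 0.05 × 0.43 = 0.00344
Normalizing constant = 0.01127182.
Largest term belongs to B, so B is most probable.

B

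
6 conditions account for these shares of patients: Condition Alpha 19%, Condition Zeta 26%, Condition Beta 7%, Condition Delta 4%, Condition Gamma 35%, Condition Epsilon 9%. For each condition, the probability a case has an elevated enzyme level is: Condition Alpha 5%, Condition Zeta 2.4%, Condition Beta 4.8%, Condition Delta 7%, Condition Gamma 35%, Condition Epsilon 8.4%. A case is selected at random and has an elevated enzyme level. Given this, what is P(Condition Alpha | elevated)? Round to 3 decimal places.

By Bayes' rule, posterior ∝ prior × likelihood:
  Condition Alpha: 0.19 × 0.05 = 0.0095
  Condition Zeta: 0.26 × 0.024 = 0.00624
  Condition Beta: 0.07 × 0.048 = 0.00336
  Condition Delta: 0.04 × 0.07 = 0.0028
  Condition Gamma: 0.35 × 0.35 = 0.1225
  Condition Epsilon: 0.09 × 0.084 = 0.00756
Sum = 0.15196.
P(Condition Alpha | evidence) = 0.0095 / 0.15196 ≈ 0.063.

0.063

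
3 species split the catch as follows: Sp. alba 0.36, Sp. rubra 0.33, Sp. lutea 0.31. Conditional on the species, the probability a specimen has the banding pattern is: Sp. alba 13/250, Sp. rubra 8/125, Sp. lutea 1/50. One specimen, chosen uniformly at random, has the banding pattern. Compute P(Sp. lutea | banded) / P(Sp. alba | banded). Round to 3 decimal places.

0.331

By Bayes' rule, posterior ∝ prior × likelihood:
  Sp. alba: 0.36 × 0.052 = 0.01872
  Sp. rubra: 0.33 × 0.064 = 0.02112
  Sp. lutea: 0.31 × 0.02 = 0.0062
Total = 0.04604.
The ratio is 0.0062 / 0.01872 (the normalizer cancels) = 0.331.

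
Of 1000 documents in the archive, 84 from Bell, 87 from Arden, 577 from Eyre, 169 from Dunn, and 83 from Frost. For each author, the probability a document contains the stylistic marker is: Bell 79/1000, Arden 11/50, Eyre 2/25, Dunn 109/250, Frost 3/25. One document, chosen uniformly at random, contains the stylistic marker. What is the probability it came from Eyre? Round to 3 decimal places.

0.297

By Bayes' rule, posterior ∝ prior × likelihood:
  Bell: 0.084 × 0.079 = 0.006636
  Arden: 0.087 × 0.22 = 0.01914
  Eyre: 0.577 × 0.08 = 0.04616
  Dunn: 0.169 × 0.436 = 0.073684
  Frost: 0.083 × 0.12 = 0.00996
Total = 0.15558.
P(Eyre | evidence) = 0.04616 / 0.15558 ≈ 0.297.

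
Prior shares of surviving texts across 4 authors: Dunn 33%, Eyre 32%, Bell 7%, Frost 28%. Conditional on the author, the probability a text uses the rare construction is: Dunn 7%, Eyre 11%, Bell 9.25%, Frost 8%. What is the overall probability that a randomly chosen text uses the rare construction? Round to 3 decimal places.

Prior × likelihood for each hypothesis:
  Dunn: 0.33 × 0.07 = 0.0231
  Eyre: 0.32 × 0.11 = 0.0352
  Bell: 0.07 × 0.0925 = 0.006475
  Frost: 0.28 × 0.08 = 0.0224
P(rare-form) = 0.0231 + 0.0352 + 0.006475 + 0.0224 = 0.087175 → 0.087.

0.087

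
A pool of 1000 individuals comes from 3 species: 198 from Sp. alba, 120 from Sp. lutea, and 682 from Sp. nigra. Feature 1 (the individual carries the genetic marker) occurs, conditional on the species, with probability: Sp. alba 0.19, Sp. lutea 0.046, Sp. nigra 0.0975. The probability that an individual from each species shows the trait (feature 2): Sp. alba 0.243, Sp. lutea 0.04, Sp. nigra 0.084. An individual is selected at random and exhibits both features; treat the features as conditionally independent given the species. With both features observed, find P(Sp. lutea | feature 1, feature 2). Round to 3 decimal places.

By Bayes' rule, posterior ∝ prior × likelihood:
  Sp. alba: 0.198 × 0.19 × 0.243 = 0.00914166
  Sp. lutea: 0.12 × 0.046 × 0.04 = 0.0002208
  Sp. nigra: 0.682 × 0.0975 × 0.084 = 0.00558558
Sum = 0.01494804.
P(Sp. lutea | evidence) = 0.0002208 / 0.01494804 ≈ 0.015.

0.015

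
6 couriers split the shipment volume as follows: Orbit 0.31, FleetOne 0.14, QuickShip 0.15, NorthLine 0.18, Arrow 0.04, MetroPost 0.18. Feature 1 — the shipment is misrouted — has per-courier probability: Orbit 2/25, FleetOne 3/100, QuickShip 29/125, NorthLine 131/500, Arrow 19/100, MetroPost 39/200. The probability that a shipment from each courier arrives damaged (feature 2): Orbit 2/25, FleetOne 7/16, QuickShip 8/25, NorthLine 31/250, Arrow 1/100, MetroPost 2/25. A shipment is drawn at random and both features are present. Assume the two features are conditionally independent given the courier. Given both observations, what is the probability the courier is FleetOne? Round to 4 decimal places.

0.0776

Prior × likelihood for each hypothesis:
  Orbit: 0.31 × 0.08 × 0.08 = 0.001984
  FleetOne: 0.14 × 0.03 × 0.4375 = 0.0018375
  QuickShip: 0.15 × 0.232 × 0.32 = 0.011136
  NorthLine: 0.18 × 0.262 × 0.124 = 0.00584784
  Arrow: 0.04 × 0.19 × 0.01 = 0.000076
  MetroPost: 0.18 × 0.195 × 0.08 = 0.002808
Sum = 0.02368934.
P(FleetOne | evidence) = 0.0018375 / 0.02368934 ≈ 0.0776.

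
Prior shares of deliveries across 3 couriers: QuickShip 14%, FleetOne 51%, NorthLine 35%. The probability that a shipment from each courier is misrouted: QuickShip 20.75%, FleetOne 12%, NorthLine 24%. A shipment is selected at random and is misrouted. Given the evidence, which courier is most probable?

NorthLine

Prior × likelihood for each hypothesis:
  QuickShip: 0.14 × 0.2075 = 0.02905
  FleetOne: 0.51 × 0.12 = 0.0612
  NorthLine: 0.35 × 0.24 = 0.084
Normalizing constant = 0.17425.
Largest term belongs to NorthLine, so NorthLine is most probable.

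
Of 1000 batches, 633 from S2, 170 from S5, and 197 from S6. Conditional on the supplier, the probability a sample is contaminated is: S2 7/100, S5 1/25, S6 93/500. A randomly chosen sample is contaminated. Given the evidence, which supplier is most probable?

By Bayes' rule, posterior ∝ prior × likelihood:
  S2: 0.633 × 0.07 = 0.04431
  S5: 0.17 × 0.04 = 0.0068
  S6: 0.197 × 0.186 = 0.036642
Sum = 0.087752.
Largest term belongs to S2, so S2 is most probable.

S2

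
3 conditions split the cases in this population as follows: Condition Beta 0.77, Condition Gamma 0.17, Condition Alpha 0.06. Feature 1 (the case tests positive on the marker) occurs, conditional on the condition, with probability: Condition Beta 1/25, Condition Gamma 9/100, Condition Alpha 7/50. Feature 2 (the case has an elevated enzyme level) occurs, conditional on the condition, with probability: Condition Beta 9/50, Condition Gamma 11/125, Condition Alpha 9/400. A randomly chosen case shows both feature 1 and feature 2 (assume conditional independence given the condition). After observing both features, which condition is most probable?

Condition Beta

Prior × likelihood for each hypothesis:
  Condition Beta: 0.77 × 0.04 × 0.18 = 0.005544
  Condition Gamma: 0.17 × 0.09 × 0.088 = 0.0013464
  Condition Alpha: 0.06 × 0.14 × 0.0225 = 0.000189
Normalizing constant = 0.0070794.
Largest term belongs to Condition Beta, so Condition Beta is most probable.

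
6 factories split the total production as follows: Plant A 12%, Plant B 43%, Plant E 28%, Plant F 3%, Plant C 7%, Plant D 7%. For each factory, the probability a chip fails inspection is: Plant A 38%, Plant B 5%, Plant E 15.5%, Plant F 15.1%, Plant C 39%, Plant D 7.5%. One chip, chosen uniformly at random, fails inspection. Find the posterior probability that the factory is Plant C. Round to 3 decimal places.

0.185

Compute prior × likelihood for every hypothesis:
  Plant A: 0.12 × 0.38 = 0.0456
  Plant B: 0.43 × 0.05 = 0.0215
  Plant E: 0.28 × 0.155 = 0.0434
  Plant F: 0.03 × 0.151 = 0.00453
  Plant C: 0.07 × 0.39 = 0.0273
  Plant D: 0.07 × 0.075 = 0.00525
Sum = 0.14758.
P(Plant C | evidence) = 0.0273 / 0.14758 ≈ 0.185.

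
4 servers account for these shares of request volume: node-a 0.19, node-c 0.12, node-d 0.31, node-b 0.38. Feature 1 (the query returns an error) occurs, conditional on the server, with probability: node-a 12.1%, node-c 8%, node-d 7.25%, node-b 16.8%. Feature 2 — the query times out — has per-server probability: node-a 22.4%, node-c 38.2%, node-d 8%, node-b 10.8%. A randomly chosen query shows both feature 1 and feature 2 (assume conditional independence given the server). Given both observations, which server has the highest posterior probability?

Unnormalized posteriors (prior × likelihood):
  node-a: 0.19 × 0.121 × 0.224 = 0.00514976
  node-c: 0.12 × 0.08 × 0.382 = 0.0036672
  node-d: 0.31 × 0.0725 × 0.08 = 0.001798
  node-b: 0.38 × 0.168 × 0.108 = 0.00689472
Total = 0.01750968.
Largest term belongs to node-b, so node-b is most probable.

node-b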